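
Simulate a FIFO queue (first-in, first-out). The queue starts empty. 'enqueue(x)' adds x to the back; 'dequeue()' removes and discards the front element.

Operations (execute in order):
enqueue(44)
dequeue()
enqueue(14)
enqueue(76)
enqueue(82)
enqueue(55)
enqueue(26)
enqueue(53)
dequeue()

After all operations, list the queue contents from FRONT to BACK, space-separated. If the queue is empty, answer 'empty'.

enqueue(44): [44]
dequeue(): []
enqueue(14): [14]
enqueue(76): [14, 76]
enqueue(82): [14, 76, 82]
enqueue(55): [14, 76, 82, 55]
enqueue(26): [14, 76, 82, 55, 26]
enqueue(53): [14, 76, 82, 55, 26, 53]
dequeue(): [76, 82, 55, 26, 53]

Answer: 76 82 55 26 53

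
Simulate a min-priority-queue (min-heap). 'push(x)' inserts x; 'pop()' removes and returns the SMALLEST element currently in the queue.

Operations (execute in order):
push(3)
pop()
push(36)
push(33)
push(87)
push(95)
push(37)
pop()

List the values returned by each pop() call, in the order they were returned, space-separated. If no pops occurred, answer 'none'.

push(3): heap contents = [3]
pop() → 3: heap contents = []
push(36): heap contents = [36]
push(33): heap contents = [33, 36]
push(87): heap contents = [33, 36, 87]
push(95): heap contents = [33, 36, 87, 95]
push(37): heap contents = [33, 36, 37, 87, 95]
pop() → 33: heap contents = [36, 37, 87, 95]

Answer: 3 33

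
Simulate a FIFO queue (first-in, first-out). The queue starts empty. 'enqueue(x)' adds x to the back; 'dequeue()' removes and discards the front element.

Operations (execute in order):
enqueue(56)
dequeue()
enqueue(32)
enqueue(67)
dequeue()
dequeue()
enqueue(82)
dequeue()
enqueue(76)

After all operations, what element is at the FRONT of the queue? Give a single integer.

Answer: 76

Derivation:
enqueue(56): queue = [56]
dequeue(): queue = []
enqueue(32): queue = [32]
enqueue(67): queue = [32, 67]
dequeue(): queue = [67]
dequeue(): queue = []
enqueue(82): queue = [82]
dequeue(): queue = []
enqueue(76): queue = [76]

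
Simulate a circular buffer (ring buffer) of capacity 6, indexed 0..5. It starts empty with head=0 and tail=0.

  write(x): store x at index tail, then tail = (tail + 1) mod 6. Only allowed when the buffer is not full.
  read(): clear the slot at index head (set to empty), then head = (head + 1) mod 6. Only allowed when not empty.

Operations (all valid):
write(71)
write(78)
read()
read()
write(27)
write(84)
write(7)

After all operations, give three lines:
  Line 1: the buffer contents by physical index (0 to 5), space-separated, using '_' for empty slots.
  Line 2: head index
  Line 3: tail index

Answer: _ _ 27 84 7 _
2
5

Derivation:
write(71): buf=[71 _ _ _ _ _], head=0, tail=1, size=1
write(78): buf=[71 78 _ _ _ _], head=0, tail=2, size=2
read(): buf=[_ 78 _ _ _ _], head=1, tail=2, size=1
read(): buf=[_ _ _ _ _ _], head=2, tail=2, size=0
write(27): buf=[_ _ 27 _ _ _], head=2, tail=3, size=1
write(84): buf=[_ _ 27 84 _ _], head=2, tail=4, size=2
write(7): buf=[_ _ 27 84 7 _], head=2, tail=5, size=3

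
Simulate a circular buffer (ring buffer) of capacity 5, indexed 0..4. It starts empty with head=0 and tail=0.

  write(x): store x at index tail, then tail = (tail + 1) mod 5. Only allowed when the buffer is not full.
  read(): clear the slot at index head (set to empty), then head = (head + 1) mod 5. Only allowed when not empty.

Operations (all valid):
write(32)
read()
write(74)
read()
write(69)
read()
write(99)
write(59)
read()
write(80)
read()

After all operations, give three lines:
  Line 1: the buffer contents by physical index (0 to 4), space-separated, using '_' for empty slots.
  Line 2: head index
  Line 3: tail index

Answer: 80 _ _ _ _
0
1

Derivation:
write(32): buf=[32 _ _ _ _], head=0, tail=1, size=1
read(): buf=[_ _ _ _ _], head=1, tail=1, size=0
write(74): buf=[_ 74 _ _ _], head=1, tail=2, size=1
read(): buf=[_ _ _ _ _], head=2, tail=2, size=0
write(69): buf=[_ _ 69 _ _], head=2, tail=3, size=1
read(): buf=[_ _ _ _ _], head=3, tail=3, size=0
write(99): buf=[_ _ _ 99 _], head=3, tail=4, size=1
write(59): buf=[_ _ _ 99 59], head=3, tail=0, size=2
read(): buf=[_ _ _ _ 59], head=4, tail=0, size=1
write(80): buf=[80 _ _ _ 59], head=4, tail=1, size=2
read(): buf=[80 _ _ _ _], head=0, tail=1, size=1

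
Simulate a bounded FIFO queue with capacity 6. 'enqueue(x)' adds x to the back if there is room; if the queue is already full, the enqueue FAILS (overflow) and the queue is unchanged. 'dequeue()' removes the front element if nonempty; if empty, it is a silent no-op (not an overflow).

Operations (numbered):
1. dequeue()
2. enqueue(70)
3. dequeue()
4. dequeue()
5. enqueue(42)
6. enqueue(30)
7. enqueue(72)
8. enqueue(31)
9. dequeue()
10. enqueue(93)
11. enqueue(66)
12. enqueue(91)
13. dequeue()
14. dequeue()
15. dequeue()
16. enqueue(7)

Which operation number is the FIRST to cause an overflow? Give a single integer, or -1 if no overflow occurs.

1. dequeue(): empty, no-op, size=0
2. enqueue(70): size=1
3. dequeue(): size=0
4. dequeue(): empty, no-op, size=0
5. enqueue(42): size=1
6. enqueue(30): size=2
7. enqueue(72): size=3
8. enqueue(31): size=4
9. dequeue(): size=3
10. enqueue(93): size=4
11. enqueue(66): size=5
12. enqueue(91): size=6
13. dequeue(): size=5
14. dequeue(): size=4
15. dequeue(): size=3
16. enqueue(7): size=4

Answer: -1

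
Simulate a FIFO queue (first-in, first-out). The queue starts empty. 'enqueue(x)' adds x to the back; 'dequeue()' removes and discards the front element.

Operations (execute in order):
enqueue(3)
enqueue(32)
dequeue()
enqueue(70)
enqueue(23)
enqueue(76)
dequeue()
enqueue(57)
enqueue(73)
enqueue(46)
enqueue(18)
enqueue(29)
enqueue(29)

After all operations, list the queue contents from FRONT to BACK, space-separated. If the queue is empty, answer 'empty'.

Answer: 70 23 76 57 73 46 18 29 29

Derivation:
enqueue(3): [3]
enqueue(32): [3, 32]
dequeue(): [32]
enqueue(70): [32, 70]
enqueue(23): [32, 70, 23]
enqueue(76): [32, 70, 23, 76]
dequeue(): [70, 23, 76]
enqueue(57): [70, 23, 76, 57]
enqueue(73): [70, 23, 76, 57, 73]
enqueue(46): [70, 23, 76, 57, 73, 46]
enqueue(18): [70, 23, 76, 57, 73, 46, 18]
enqueue(29): [70, 23, 76, 57, 73, 46, 18, 29]
enqueue(29): [70, 23, 76, 57, 73, 46, 18, 29, 29]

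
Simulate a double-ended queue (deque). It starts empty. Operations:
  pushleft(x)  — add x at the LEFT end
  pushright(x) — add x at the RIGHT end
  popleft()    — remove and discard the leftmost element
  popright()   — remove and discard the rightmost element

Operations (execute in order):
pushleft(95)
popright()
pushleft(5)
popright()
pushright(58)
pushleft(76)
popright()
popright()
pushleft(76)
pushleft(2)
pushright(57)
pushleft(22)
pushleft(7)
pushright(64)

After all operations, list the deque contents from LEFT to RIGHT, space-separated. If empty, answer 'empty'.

pushleft(95): [95]
popright(): []
pushleft(5): [5]
popright(): []
pushright(58): [58]
pushleft(76): [76, 58]
popright(): [76]
popright(): []
pushleft(76): [76]
pushleft(2): [2, 76]
pushright(57): [2, 76, 57]
pushleft(22): [22, 2, 76, 57]
pushleft(7): [7, 22, 2, 76, 57]
pushright(64): [7, 22, 2, 76, 57, 64]

Answer: 7 22 2 76 57 64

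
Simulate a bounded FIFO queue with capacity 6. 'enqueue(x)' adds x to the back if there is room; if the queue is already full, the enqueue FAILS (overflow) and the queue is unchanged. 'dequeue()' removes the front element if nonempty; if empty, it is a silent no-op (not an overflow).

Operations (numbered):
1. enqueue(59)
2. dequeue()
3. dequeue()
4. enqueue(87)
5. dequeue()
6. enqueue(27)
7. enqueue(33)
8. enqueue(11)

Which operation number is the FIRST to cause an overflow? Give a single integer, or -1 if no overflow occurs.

1. enqueue(59): size=1
2. dequeue(): size=0
3. dequeue(): empty, no-op, size=0
4. enqueue(87): size=1
5. dequeue(): size=0
6. enqueue(27): size=1
7. enqueue(33): size=2
8. enqueue(11): size=3

Answer: -1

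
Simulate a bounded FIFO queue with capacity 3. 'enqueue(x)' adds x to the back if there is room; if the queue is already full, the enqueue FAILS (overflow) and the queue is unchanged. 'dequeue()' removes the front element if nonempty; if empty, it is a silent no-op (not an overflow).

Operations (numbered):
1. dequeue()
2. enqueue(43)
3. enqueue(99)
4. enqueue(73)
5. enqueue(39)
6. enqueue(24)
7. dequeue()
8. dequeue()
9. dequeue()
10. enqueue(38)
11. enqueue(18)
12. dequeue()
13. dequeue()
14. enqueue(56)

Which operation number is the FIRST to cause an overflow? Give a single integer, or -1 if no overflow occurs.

1. dequeue(): empty, no-op, size=0
2. enqueue(43): size=1
3. enqueue(99): size=2
4. enqueue(73): size=3
5. enqueue(39): size=3=cap → OVERFLOW (fail)
6. enqueue(24): size=3=cap → OVERFLOW (fail)
7. dequeue(): size=2
8. dequeue(): size=1
9. dequeue(): size=0
10. enqueue(38): size=1
11. enqueue(18): size=2
12. dequeue(): size=1
13. dequeue(): size=0
14. enqueue(56): size=1

Answer: 5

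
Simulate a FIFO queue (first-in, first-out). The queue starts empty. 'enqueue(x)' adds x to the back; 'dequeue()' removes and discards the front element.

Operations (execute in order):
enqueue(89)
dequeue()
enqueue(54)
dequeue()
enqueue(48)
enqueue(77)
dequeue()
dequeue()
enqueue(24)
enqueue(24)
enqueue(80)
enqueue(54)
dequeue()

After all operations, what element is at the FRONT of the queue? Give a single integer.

Answer: 24

Derivation:
enqueue(89): queue = [89]
dequeue(): queue = []
enqueue(54): queue = [54]
dequeue(): queue = []
enqueue(48): queue = [48]
enqueue(77): queue = [48, 77]
dequeue(): queue = [77]
dequeue(): queue = []
enqueue(24): queue = [24]
enqueue(24): queue = [24, 24]
enqueue(80): queue = [24, 24, 80]
enqueue(54): queue = [24, 24, 80, 54]
dequeue(): queue = [24, 80, 54]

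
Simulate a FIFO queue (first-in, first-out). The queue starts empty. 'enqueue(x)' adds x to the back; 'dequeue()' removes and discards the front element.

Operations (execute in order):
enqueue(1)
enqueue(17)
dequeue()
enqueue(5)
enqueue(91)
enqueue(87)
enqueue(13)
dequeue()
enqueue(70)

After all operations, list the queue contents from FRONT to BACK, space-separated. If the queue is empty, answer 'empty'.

Answer: 5 91 87 13 70

Derivation:
enqueue(1): [1]
enqueue(17): [1, 17]
dequeue(): [17]
enqueue(5): [17, 5]
enqueue(91): [17, 5, 91]
enqueue(87): [17, 5, 91, 87]
enqueue(13): [17, 5, 91, 87, 13]
dequeue(): [5, 91, 87, 13]
enqueue(70): [5, 91, 87, 13, 70]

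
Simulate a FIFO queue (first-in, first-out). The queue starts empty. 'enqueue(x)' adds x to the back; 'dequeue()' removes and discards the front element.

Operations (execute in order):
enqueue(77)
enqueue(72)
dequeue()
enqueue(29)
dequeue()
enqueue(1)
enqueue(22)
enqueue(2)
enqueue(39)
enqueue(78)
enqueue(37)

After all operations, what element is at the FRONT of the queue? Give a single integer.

Answer: 29

Derivation:
enqueue(77): queue = [77]
enqueue(72): queue = [77, 72]
dequeue(): queue = [72]
enqueue(29): queue = [72, 29]
dequeue(): queue = [29]
enqueue(1): queue = [29, 1]
enqueue(22): queue = [29, 1, 22]
enqueue(2): queue = [29, 1, 22, 2]
enqueue(39): queue = [29, 1, 22, 2, 39]
enqueue(78): queue = [29, 1, 22, 2, 39, 78]
enqueue(37): queue = [29, 1, 22, 2, 39, 78, 37]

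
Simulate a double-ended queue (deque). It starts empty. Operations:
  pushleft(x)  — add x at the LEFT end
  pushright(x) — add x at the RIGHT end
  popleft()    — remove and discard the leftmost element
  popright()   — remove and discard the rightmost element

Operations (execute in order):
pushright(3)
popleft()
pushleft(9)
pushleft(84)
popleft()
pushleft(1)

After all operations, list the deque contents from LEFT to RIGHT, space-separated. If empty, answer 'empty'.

pushright(3): [3]
popleft(): []
pushleft(9): [9]
pushleft(84): [84, 9]
popleft(): [9]
pushleft(1): [1, 9]

Answer: 1 9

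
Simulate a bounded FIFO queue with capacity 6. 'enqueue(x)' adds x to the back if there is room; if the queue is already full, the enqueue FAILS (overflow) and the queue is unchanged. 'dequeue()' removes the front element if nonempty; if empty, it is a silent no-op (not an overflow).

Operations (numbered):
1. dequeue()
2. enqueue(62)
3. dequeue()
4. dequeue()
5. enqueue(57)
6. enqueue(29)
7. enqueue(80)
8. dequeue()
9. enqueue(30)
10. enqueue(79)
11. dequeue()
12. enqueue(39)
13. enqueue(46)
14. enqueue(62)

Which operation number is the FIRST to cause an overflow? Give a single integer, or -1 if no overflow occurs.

1. dequeue(): empty, no-op, size=0
2. enqueue(62): size=1
3. dequeue(): size=0
4. dequeue(): empty, no-op, size=0
5. enqueue(57): size=1
6. enqueue(29): size=2
7. enqueue(80): size=3
8. dequeue(): size=2
9. enqueue(30): size=3
10. enqueue(79): size=4
11. dequeue(): size=3
12. enqueue(39): size=4
13. enqueue(46): size=5
14. enqueue(62): size=6

Answer: -1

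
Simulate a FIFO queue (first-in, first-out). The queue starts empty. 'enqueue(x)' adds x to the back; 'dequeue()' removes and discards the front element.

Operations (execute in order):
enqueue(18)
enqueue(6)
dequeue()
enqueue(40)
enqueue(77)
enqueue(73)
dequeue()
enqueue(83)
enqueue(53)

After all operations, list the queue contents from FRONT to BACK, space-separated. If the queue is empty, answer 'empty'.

Answer: 40 77 73 83 53

Derivation:
enqueue(18): [18]
enqueue(6): [18, 6]
dequeue(): [6]
enqueue(40): [6, 40]
enqueue(77): [6, 40, 77]
enqueue(73): [6, 40, 77, 73]
dequeue(): [40, 77, 73]
enqueue(83): [40, 77, 73, 83]
enqueue(53): [40, 77, 73, 83, 53]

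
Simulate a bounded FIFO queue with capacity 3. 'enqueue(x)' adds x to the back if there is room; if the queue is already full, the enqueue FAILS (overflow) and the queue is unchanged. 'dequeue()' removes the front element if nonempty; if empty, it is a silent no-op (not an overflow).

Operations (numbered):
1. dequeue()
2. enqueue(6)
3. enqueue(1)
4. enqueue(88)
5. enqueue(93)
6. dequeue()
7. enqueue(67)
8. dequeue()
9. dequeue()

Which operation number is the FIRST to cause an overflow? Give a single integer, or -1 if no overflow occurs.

Answer: 5

Derivation:
1. dequeue(): empty, no-op, size=0
2. enqueue(6): size=1
3. enqueue(1): size=2
4. enqueue(88): size=3
5. enqueue(93): size=3=cap → OVERFLOW (fail)
6. dequeue(): size=2
7. enqueue(67): size=3
8. dequeue(): size=2
9. dequeue(): size=1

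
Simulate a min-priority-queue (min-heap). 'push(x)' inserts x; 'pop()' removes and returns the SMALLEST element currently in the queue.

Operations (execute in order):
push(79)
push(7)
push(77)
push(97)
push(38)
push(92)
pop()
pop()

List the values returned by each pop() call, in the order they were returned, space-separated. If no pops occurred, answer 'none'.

Answer: 7 38

Derivation:
push(79): heap contents = [79]
push(7): heap contents = [7, 79]
push(77): heap contents = [7, 77, 79]
push(97): heap contents = [7, 77, 79, 97]
push(38): heap contents = [7, 38, 77, 79, 97]
push(92): heap contents = [7, 38, 77, 79, 92, 97]
pop() → 7: heap contents = [38, 77, 79, 92, 97]
pop() → 38: heap contents = [77, 79, 92, 97]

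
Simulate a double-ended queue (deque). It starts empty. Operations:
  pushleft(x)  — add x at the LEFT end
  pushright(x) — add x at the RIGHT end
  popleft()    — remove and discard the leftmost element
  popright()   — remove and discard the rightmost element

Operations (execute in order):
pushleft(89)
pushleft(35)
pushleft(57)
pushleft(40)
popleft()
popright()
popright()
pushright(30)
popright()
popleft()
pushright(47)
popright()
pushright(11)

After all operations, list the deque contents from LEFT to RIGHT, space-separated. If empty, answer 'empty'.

Answer: 11

Derivation:
pushleft(89): [89]
pushleft(35): [35, 89]
pushleft(57): [57, 35, 89]
pushleft(40): [40, 57, 35, 89]
popleft(): [57, 35, 89]
popright(): [57, 35]
popright(): [57]
pushright(30): [57, 30]
popright(): [57]
popleft(): []
pushright(47): [47]
popright(): []
pushright(11): [11]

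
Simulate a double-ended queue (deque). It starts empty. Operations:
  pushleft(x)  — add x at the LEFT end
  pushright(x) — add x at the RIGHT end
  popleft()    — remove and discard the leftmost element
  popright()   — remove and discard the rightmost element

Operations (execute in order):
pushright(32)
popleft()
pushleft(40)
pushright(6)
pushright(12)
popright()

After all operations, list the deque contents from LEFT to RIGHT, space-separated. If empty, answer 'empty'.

pushright(32): [32]
popleft(): []
pushleft(40): [40]
pushright(6): [40, 6]
pushright(12): [40, 6, 12]
popright(): [40, 6]

Answer: 40 6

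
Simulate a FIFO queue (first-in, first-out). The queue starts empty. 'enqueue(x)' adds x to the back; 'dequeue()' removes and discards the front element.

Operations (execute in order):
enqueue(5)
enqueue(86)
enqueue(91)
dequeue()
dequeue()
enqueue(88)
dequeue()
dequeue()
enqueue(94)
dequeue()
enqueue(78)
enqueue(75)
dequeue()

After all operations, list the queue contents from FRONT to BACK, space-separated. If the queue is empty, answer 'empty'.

Answer: 75

Derivation:
enqueue(5): [5]
enqueue(86): [5, 86]
enqueue(91): [5, 86, 91]
dequeue(): [86, 91]
dequeue(): [91]
enqueue(88): [91, 88]
dequeue(): [88]
dequeue(): []
enqueue(94): [94]
dequeue(): []
enqueue(78): [78]
enqueue(75): [78, 75]
dequeue(): [75]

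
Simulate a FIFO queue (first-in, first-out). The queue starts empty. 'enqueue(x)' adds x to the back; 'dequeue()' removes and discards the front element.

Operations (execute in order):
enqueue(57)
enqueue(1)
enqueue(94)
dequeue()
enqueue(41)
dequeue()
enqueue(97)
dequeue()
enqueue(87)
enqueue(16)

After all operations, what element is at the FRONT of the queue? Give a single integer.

Answer: 41

Derivation:
enqueue(57): queue = [57]
enqueue(1): queue = [57, 1]
enqueue(94): queue = [57, 1, 94]
dequeue(): queue = [1, 94]
enqueue(41): queue = [1, 94, 41]
dequeue(): queue = [94, 41]
enqueue(97): queue = [94, 41, 97]
dequeue(): queue = [41, 97]
enqueue(87): queue = [41, 97, 87]
enqueue(16): queue = [41, 97, 87, 16]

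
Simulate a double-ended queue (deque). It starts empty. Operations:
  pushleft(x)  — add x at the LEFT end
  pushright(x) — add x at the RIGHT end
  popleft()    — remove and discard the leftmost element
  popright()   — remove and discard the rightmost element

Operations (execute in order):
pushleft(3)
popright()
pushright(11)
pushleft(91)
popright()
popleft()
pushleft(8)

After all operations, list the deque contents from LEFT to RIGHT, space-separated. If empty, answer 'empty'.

pushleft(3): [3]
popright(): []
pushright(11): [11]
pushleft(91): [91, 11]
popright(): [91]
popleft(): []
pushleft(8): [8]

Answer: 8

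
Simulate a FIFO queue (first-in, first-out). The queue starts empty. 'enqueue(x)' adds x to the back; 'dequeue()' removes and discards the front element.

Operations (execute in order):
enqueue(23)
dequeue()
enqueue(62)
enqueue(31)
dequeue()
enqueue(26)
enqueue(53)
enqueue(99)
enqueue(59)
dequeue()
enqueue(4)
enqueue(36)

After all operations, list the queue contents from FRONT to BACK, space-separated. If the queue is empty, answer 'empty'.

enqueue(23): [23]
dequeue(): []
enqueue(62): [62]
enqueue(31): [62, 31]
dequeue(): [31]
enqueue(26): [31, 26]
enqueue(53): [31, 26, 53]
enqueue(99): [31, 26, 53, 99]
enqueue(59): [31, 26, 53, 99, 59]
dequeue(): [26, 53, 99, 59]
enqueue(4): [26, 53, 99, 59, 4]
enqueue(36): [26, 53, 99, 59, 4, 36]

Answer: 26 53 99 59 4 36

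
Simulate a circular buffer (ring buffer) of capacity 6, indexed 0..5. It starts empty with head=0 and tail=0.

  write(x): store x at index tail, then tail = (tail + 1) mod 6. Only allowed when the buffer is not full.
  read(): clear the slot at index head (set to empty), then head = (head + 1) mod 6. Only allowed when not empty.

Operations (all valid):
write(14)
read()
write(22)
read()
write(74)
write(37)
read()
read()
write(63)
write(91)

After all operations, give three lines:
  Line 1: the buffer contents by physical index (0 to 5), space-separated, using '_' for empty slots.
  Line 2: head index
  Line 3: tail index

Answer: _ _ _ _ 63 91
4
0

Derivation:
write(14): buf=[14 _ _ _ _ _], head=0, tail=1, size=1
read(): buf=[_ _ _ _ _ _], head=1, tail=1, size=0
write(22): buf=[_ 22 _ _ _ _], head=1, tail=2, size=1
read(): buf=[_ _ _ _ _ _], head=2, tail=2, size=0
write(74): buf=[_ _ 74 _ _ _], head=2, tail=3, size=1
write(37): buf=[_ _ 74 37 _ _], head=2, tail=4, size=2
read(): buf=[_ _ _ 37 _ _], head=3, tail=4, size=1
read(): buf=[_ _ _ _ _ _], head=4, tail=4, size=0
write(63): buf=[_ _ _ _ 63 _], head=4, tail=5, size=1
write(91): buf=[_ _ _ _ 63 91], head=4, tail=0, size=2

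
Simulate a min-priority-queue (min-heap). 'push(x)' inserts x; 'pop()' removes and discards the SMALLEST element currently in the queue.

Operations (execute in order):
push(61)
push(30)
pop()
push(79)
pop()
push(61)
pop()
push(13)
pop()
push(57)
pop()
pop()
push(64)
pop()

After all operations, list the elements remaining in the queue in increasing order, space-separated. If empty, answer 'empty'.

push(61): heap contents = [61]
push(30): heap contents = [30, 61]
pop() → 30: heap contents = [61]
push(79): heap contents = [61, 79]
pop() → 61: heap contents = [79]
push(61): heap contents = [61, 79]
pop() → 61: heap contents = [79]
push(13): heap contents = [13, 79]
pop() → 13: heap contents = [79]
push(57): heap contents = [57, 79]
pop() → 57: heap contents = [79]
pop() → 79: heap contents = []
push(64): heap contents = [64]
pop() → 64: heap contents = []

Answer: empty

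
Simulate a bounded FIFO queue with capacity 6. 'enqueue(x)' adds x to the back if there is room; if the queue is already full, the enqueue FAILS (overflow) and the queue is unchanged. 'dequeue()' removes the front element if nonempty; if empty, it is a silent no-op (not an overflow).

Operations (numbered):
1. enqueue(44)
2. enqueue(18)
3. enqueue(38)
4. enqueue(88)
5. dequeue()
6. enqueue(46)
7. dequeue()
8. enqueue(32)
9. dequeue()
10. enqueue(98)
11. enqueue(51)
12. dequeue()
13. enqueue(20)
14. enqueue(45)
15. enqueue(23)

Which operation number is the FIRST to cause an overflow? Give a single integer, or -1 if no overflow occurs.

1. enqueue(44): size=1
2. enqueue(18): size=2
3. enqueue(38): size=3
4. enqueue(88): size=4
5. dequeue(): size=3
6. enqueue(46): size=4
7. dequeue(): size=3
8. enqueue(32): size=4
9. dequeue(): size=3
10. enqueue(98): size=4
11. enqueue(51): size=5
12. dequeue(): size=4
13. enqueue(20): size=5
14. enqueue(45): size=6
15. enqueue(23): size=6=cap → OVERFLOW (fail)

Answer: 15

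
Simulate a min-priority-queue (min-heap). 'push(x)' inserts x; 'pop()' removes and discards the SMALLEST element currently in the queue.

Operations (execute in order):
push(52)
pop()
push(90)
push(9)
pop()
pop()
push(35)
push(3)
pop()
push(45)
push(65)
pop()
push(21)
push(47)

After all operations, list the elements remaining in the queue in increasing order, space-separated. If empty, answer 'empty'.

Answer: 21 45 47 65

Derivation:
push(52): heap contents = [52]
pop() → 52: heap contents = []
push(90): heap contents = [90]
push(9): heap contents = [9, 90]
pop() → 9: heap contents = [90]
pop() → 90: heap contents = []
push(35): heap contents = [35]
push(3): heap contents = [3, 35]
pop() → 3: heap contents = [35]
push(45): heap contents = [35, 45]
push(65): heap contents = [35, 45, 65]
pop() → 35: heap contents = [45, 65]
push(21): heap contents = [21, 45, 65]
push(47): heap contents = [21, 45, 47, 65]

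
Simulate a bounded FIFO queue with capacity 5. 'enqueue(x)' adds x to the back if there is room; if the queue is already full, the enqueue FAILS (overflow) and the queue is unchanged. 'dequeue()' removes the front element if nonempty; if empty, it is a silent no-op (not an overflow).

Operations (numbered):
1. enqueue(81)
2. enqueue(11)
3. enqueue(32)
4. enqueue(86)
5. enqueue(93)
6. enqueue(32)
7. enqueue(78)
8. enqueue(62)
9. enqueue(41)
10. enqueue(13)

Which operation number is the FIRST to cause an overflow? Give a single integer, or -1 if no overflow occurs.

1. enqueue(81): size=1
2. enqueue(11): size=2
3. enqueue(32): size=3
4. enqueue(86): size=4
5. enqueue(93): size=5
6. enqueue(32): size=5=cap → OVERFLOW (fail)
7. enqueue(78): size=5=cap → OVERFLOW (fail)
8. enqueue(62): size=5=cap → OVERFLOW (fail)
9. enqueue(41): size=5=cap → OVERFLOW (fail)
10. enqueue(13): size=5=cap → OVERFLOW (fail)

Answer: 6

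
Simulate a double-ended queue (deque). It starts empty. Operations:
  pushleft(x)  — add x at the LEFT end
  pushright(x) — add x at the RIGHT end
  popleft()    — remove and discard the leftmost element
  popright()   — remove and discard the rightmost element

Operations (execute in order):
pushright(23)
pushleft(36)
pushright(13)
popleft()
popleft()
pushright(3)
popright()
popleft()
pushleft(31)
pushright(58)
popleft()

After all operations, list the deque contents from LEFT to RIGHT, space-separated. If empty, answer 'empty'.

Answer: 58

Derivation:
pushright(23): [23]
pushleft(36): [36, 23]
pushright(13): [36, 23, 13]
popleft(): [23, 13]
popleft(): [13]
pushright(3): [13, 3]
popright(): [13]
popleft(): []
pushleft(31): [31]
pushright(58): [31, 58]
popleft(): [58]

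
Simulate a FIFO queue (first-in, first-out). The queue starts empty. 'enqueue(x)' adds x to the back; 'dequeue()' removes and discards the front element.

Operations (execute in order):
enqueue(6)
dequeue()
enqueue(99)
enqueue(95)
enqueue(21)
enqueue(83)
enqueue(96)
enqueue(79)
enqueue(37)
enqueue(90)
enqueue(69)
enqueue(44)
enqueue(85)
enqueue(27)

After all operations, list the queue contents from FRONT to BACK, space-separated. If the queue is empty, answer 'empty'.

Answer: 99 95 21 83 96 79 37 90 69 44 85 27

Derivation:
enqueue(6): [6]
dequeue(): []
enqueue(99): [99]
enqueue(95): [99, 95]
enqueue(21): [99, 95, 21]
enqueue(83): [99, 95, 21, 83]
enqueue(96): [99, 95, 21, 83, 96]
enqueue(79): [99, 95, 21, 83, 96, 79]
enqueue(37): [99, 95, 21, 83, 96, 79, 37]
enqueue(90): [99, 95, 21, 83, 96, 79, 37, 90]
enqueue(69): [99, 95, 21, 83, 96, 79, 37, 90, 69]
enqueue(44): [99, 95, 21, 83, 96, 79, 37, 90, 69, 44]
enqueue(85): [99, 95, 21, 83, 96, 79, 37, 90, 69, 44, 85]
enqueue(27): [99, 95, 21, 83, 96, 79, 37, 90, 69, 44, 85, 27]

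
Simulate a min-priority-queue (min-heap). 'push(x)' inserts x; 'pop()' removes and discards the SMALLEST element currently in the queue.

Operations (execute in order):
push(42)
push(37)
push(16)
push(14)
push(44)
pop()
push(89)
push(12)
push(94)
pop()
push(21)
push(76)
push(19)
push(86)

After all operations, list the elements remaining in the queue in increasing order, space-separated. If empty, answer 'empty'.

push(42): heap contents = [42]
push(37): heap contents = [37, 42]
push(16): heap contents = [16, 37, 42]
push(14): heap contents = [14, 16, 37, 42]
push(44): heap contents = [14, 16, 37, 42, 44]
pop() → 14: heap contents = [16, 37, 42, 44]
push(89): heap contents = [16, 37, 42, 44, 89]
push(12): heap contents = [12, 16, 37, 42, 44, 89]
push(94): heap contents = [12, 16, 37, 42, 44, 89, 94]
pop() → 12: heap contents = [16, 37, 42, 44, 89, 94]
push(21): heap contents = [16, 21, 37, 42, 44, 89, 94]
push(76): heap contents = [16, 21, 37, 42, 44, 76, 89, 94]
push(19): heap contents = [16, 19, 21, 37, 42, 44, 76, 89, 94]
push(86): heap contents = [16, 19, 21, 37, 42, 44, 76, 86, 89, 94]

Answer: 16 19 21 37 42 44 76 86 89 94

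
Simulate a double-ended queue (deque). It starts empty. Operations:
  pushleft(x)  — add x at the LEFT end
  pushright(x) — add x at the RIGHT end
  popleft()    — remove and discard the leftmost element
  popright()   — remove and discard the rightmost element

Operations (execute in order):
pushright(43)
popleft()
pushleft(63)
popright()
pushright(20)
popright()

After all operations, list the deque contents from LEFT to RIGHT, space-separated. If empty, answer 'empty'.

pushright(43): [43]
popleft(): []
pushleft(63): [63]
popright(): []
pushright(20): [20]
popright(): []

Answer: empty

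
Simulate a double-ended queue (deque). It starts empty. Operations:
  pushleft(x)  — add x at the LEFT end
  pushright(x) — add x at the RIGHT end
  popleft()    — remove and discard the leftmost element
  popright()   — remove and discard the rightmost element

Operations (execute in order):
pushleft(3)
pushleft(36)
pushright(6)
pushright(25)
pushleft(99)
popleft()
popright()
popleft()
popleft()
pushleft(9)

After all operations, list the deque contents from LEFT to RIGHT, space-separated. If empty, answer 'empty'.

pushleft(3): [3]
pushleft(36): [36, 3]
pushright(6): [36, 3, 6]
pushright(25): [36, 3, 6, 25]
pushleft(99): [99, 36, 3, 6, 25]
popleft(): [36, 3, 6, 25]
popright(): [36, 3, 6]
popleft(): [3, 6]
popleft(): [6]
pushleft(9): [9, 6]

Answer: 9 6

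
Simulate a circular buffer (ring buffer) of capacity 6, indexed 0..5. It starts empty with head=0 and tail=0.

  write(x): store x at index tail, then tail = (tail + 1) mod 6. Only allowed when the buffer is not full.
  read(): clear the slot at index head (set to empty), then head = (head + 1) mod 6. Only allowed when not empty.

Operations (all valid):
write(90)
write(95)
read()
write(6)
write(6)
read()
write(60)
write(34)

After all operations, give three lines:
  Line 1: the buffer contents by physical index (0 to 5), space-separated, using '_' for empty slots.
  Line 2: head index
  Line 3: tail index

write(90): buf=[90 _ _ _ _ _], head=0, tail=1, size=1
write(95): buf=[90 95 _ _ _ _], head=0, tail=2, size=2
read(): buf=[_ 95 _ _ _ _], head=1, tail=2, size=1
write(6): buf=[_ 95 6 _ _ _], head=1, tail=3, size=2
write(6): buf=[_ 95 6 6 _ _], head=1, tail=4, size=3
read(): buf=[_ _ 6 6 _ _], head=2, tail=4, size=2
write(60): buf=[_ _ 6 6 60 _], head=2, tail=5, size=3
write(34): buf=[_ _ 6 6 60 34], head=2, tail=0, size=4

Answer: _ _ 6 6 60 34
2
0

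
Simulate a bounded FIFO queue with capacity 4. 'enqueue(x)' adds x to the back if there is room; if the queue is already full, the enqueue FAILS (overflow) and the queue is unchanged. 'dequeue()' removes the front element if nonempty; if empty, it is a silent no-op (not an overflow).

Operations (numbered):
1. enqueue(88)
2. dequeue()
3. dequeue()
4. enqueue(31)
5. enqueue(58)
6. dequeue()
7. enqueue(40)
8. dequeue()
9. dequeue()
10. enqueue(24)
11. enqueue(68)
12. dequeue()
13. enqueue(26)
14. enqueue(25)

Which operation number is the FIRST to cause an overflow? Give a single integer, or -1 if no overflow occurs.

1. enqueue(88): size=1
2. dequeue(): size=0
3. dequeue(): empty, no-op, size=0
4. enqueue(31): size=1
5. enqueue(58): size=2
6. dequeue(): size=1
7. enqueue(40): size=2
8. dequeue(): size=1
9. dequeue(): size=0
10. enqueue(24): size=1
11. enqueue(68): size=2
12. dequeue(): size=1
13. enqueue(26): size=2
14. enqueue(25): size=3

Answer: -1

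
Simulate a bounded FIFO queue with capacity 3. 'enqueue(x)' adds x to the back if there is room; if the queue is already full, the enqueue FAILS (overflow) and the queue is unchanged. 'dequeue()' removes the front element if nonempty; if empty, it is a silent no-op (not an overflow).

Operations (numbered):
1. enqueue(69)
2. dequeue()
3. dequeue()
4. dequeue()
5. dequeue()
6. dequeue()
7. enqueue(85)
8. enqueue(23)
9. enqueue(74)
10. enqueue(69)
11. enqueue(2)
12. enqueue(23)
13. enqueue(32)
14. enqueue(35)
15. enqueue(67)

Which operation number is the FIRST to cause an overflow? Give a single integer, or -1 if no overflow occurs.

1. enqueue(69): size=1
2. dequeue(): size=0
3. dequeue(): empty, no-op, size=0
4. dequeue(): empty, no-op, size=0
5. dequeue(): empty, no-op, size=0
6. dequeue(): empty, no-op, size=0
7. enqueue(85): size=1
8. enqueue(23): size=2
9. enqueue(74): size=3
10. enqueue(69): size=3=cap → OVERFLOW (fail)
11. enqueue(2): size=3=cap → OVERFLOW (fail)
12. enqueue(23): size=3=cap → OVERFLOW (fail)
13. enqueue(32): size=3=cap → OVERFLOW (fail)
14. enqueue(35): size=3=cap → OVERFLOW (fail)
15. enqueue(67): size=3=cap → OVERFLOW (fail)

Answer: 10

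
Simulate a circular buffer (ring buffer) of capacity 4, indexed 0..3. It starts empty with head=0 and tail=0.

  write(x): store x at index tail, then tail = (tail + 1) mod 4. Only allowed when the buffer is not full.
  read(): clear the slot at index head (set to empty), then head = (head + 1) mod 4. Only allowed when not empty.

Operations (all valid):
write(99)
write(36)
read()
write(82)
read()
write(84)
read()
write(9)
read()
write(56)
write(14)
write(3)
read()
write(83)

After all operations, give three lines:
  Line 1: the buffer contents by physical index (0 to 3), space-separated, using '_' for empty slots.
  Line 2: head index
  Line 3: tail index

write(99): buf=[99 _ _ _], head=0, tail=1, size=1
write(36): buf=[99 36 _ _], head=0, tail=2, size=2
read(): buf=[_ 36 _ _], head=1, tail=2, size=1
write(82): buf=[_ 36 82 _], head=1, tail=3, size=2
read(): buf=[_ _ 82 _], head=2, tail=3, size=1
write(84): buf=[_ _ 82 84], head=2, tail=0, size=2
read(): buf=[_ _ _ 84], head=3, tail=0, size=1
write(9): buf=[9 _ _ 84], head=3, tail=1, size=2
read(): buf=[9 _ _ _], head=0, tail=1, size=1
write(56): buf=[9 56 _ _], head=0, tail=2, size=2
write(14): buf=[9 56 14 _], head=0, tail=3, size=3
write(3): buf=[9 56 14 3], head=0, tail=0, size=4
read(): buf=[_ 56 14 3], head=1, tail=0, size=3
write(83): buf=[83 56 14 3], head=1, tail=1, size=4

Answer: 83 56 14 3
1
1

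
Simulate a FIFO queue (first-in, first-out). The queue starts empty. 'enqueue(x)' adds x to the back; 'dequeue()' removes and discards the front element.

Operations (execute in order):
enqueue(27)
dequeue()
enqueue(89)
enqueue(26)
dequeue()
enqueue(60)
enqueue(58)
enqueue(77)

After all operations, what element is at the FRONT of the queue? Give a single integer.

Answer: 26

Derivation:
enqueue(27): queue = [27]
dequeue(): queue = []
enqueue(89): queue = [89]
enqueue(26): queue = [89, 26]
dequeue(): queue = [26]
enqueue(60): queue = [26, 60]
enqueue(58): queue = [26, 60, 58]
enqueue(77): queue = [26, 60, 58, 77]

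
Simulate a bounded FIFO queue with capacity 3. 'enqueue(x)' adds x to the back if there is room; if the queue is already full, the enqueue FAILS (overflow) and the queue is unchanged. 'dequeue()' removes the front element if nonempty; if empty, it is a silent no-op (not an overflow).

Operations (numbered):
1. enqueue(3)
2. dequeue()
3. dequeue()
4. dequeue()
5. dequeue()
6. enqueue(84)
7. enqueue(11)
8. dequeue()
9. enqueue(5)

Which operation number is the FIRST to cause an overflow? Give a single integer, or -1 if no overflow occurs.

Answer: -1

Derivation:
1. enqueue(3): size=1
2. dequeue(): size=0
3. dequeue(): empty, no-op, size=0
4. dequeue(): empty, no-op, size=0
5. dequeue(): empty, no-op, size=0
6. enqueue(84): size=1
7. enqueue(11): size=2
8. dequeue(): size=1
9. enqueue(5): size=2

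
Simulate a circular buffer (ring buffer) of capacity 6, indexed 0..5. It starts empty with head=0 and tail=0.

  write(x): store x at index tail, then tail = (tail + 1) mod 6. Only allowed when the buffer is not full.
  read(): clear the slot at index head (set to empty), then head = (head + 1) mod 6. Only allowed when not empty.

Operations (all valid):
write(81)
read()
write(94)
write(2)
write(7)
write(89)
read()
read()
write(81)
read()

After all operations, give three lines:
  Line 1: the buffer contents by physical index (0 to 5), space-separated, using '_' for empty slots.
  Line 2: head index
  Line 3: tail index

Answer: _ _ _ _ 89 81
4
0

Derivation:
write(81): buf=[81 _ _ _ _ _], head=0, tail=1, size=1
read(): buf=[_ _ _ _ _ _], head=1, tail=1, size=0
write(94): buf=[_ 94 _ _ _ _], head=1, tail=2, size=1
write(2): buf=[_ 94 2 _ _ _], head=1, tail=3, size=2
write(7): buf=[_ 94 2 7 _ _], head=1, tail=4, size=3
write(89): buf=[_ 94 2 7 89 _], head=1, tail=5, size=4
read(): buf=[_ _ 2 7 89 _], head=2, tail=5, size=3
read(): buf=[_ _ _ 7 89 _], head=3, tail=5, size=2
write(81): buf=[_ _ _ 7 89 81], head=3, tail=0, size=3
read(): buf=[_ _ _ _ 89 81], head=4, tail=0, size=2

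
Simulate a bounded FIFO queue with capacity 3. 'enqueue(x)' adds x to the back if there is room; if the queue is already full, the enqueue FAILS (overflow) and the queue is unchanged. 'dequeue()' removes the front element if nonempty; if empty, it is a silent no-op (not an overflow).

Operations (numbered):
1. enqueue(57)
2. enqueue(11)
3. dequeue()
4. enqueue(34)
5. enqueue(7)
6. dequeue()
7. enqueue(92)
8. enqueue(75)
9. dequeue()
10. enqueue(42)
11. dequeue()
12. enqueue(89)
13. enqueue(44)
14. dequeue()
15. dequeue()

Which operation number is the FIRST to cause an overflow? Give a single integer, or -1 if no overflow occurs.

Answer: 8

Derivation:
1. enqueue(57): size=1
2. enqueue(11): size=2
3. dequeue(): size=1
4. enqueue(34): size=2
5. enqueue(7): size=3
6. dequeue(): size=2
7. enqueue(92): size=3
8. enqueue(75): size=3=cap → OVERFLOW (fail)
9. dequeue(): size=2
10. enqueue(42): size=3
11. dequeue(): size=2
12. enqueue(89): size=3
13. enqueue(44): size=3=cap → OVERFLOW (fail)
14. dequeue(): size=2
15. dequeue(): size=1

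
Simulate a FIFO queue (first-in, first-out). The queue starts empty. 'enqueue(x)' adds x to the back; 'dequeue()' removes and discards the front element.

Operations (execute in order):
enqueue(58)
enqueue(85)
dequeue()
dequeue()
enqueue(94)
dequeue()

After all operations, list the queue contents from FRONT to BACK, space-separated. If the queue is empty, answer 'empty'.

Answer: empty

Derivation:
enqueue(58): [58]
enqueue(85): [58, 85]
dequeue(): [85]
dequeue(): []
enqueue(94): [94]
dequeue(): []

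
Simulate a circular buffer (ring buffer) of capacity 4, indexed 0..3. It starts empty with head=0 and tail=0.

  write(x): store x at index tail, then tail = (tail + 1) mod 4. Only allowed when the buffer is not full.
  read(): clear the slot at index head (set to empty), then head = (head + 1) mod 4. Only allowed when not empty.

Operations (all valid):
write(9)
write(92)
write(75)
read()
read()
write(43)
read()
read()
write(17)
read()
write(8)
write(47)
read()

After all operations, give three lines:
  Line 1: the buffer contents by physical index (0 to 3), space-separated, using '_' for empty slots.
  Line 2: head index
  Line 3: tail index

Answer: _ _ 47 _
2
3

Derivation:
write(9): buf=[9 _ _ _], head=0, tail=1, size=1
write(92): buf=[9 92 _ _], head=0, tail=2, size=2
write(75): buf=[9 92 75 _], head=0, tail=3, size=3
read(): buf=[_ 92 75 _], head=1, tail=3, size=2
read(): buf=[_ _ 75 _], head=2, tail=3, size=1
write(43): buf=[_ _ 75 43], head=2, tail=0, size=2
read(): buf=[_ _ _ 43], head=3, tail=0, size=1
read(): buf=[_ _ _ _], head=0, tail=0, size=0
write(17): buf=[17 _ _ _], head=0, tail=1, size=1
read(): buf=[_ _ _ _], head=1, tail=1, size=0
write(8): buf=[_ 8 _ _], head=1, tail=2, size=1
write(47): buf=[_ 8 47 _], head=1, tail=3, size=2
read(): buf=[_ _ 47 _], head=2, tail=3, size=1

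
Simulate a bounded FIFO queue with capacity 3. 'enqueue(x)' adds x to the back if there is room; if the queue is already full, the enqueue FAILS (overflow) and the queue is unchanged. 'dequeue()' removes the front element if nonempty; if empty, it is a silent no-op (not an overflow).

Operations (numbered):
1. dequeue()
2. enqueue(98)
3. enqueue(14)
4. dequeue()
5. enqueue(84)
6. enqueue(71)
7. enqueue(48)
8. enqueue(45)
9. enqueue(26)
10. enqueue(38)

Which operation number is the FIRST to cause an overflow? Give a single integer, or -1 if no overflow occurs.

Answer: 7

Derivation:
1. dequeue(): empty, no-op, size=0
2. enqueue(98): size=1
3. enqueue(14): size=2
4. dequeue(): size=1
5. enqueue(84): size=2
6. enqueue(71): size=3
7. enqueue(48): size=3=cap → OVERFLOW (fail)
8. enqueue(45): size=3=cap → OVERFLOW (fail)
9. enqueue(26): size=3=cap → OVERFLOW (fail)
10. enqueue(38): size=3=cap → OVERFLOW (fail)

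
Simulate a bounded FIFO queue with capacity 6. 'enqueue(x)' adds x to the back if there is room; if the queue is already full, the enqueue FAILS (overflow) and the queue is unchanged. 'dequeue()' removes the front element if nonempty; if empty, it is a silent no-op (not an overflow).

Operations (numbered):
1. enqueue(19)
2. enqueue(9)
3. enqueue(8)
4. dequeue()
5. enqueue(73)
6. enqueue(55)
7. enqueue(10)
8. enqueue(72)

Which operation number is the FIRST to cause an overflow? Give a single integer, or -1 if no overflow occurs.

Answer: -1

Derivation:
1. enqueue(19): size=1
2. enqueue(9): size=2
3. enqueue(8): size=3
4. dequeue(): size=2
5. enqueue(73): size=3
6. enqueue(55): size=4
7. enqueue(10): size=5
8. enqueue(72): size=6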